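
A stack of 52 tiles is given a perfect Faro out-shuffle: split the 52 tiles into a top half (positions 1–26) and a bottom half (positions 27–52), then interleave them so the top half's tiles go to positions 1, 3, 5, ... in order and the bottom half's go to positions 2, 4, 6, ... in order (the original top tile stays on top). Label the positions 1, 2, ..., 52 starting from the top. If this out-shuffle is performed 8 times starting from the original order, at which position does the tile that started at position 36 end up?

36

Track the tile's position through each out-shuffle:
36 → 20 → 39 → 26 → 51 → 50 → 48 → 44 → 36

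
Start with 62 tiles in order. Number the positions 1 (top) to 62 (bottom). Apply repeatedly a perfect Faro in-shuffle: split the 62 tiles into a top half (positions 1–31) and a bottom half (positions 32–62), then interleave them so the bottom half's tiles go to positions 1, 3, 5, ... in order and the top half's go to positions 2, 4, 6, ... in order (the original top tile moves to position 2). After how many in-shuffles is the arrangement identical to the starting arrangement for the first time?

The in-shuffle permutes the 62 positions with cycle lengths [2, 3, 3, 6, 6, 6, 6, 6, 6, 6, 6, 6].
Every tile is home exactly when every cycle has completed a whole number of laps, i.e. after lcm(2, 3, 6) = 6 in-shuffles.

6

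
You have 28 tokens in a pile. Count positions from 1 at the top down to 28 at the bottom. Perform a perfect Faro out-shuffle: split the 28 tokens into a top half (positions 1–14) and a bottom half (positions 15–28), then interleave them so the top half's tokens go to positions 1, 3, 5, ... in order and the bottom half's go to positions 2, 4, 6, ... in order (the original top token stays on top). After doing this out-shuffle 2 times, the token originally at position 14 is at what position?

Track the token's position through each out-shuffle:
14 → 27 → 26

26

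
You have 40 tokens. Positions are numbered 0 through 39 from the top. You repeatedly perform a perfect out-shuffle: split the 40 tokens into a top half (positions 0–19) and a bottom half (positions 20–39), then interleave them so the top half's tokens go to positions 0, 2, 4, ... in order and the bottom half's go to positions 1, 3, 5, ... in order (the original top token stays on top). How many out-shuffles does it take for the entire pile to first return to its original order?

12

The out-shuffle permutes the 40 positions with cycle lengths [1, 1, 2, 12, 12, 12].
Every token is home exactly when every cycle has completed a whole number of laps, i.e. after lcm(1, 2, 12) = 12 out-shuffles.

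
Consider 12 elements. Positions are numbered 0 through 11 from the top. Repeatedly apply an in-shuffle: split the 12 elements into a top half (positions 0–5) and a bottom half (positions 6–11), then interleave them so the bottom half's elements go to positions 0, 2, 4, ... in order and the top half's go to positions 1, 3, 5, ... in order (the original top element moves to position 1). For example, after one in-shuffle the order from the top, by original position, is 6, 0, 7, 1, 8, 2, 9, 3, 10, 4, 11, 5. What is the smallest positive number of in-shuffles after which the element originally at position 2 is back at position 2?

12

Follow position 2 under repeated in-shuffles:
2 → 5 → 11 → 10 → 8 → 4 → 9 → 6 → 0 → 1 → 3 → 7 → 2
It first returns after 12 in-shuffles.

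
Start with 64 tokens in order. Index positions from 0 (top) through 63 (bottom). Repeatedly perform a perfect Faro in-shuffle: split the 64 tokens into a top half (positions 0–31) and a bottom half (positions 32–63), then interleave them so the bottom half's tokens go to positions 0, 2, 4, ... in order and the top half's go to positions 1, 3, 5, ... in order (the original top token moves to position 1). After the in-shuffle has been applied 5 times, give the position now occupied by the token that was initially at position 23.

52

Track the token's position through each in-shuffle:
23 → 47 → 30 → 61 → 58 → 52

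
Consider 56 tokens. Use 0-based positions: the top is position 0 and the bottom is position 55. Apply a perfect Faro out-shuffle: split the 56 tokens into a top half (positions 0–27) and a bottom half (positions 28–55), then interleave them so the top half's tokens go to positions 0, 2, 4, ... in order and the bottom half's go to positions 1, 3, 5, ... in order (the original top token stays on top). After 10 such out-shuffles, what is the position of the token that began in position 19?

Track the token's position through each out-shuffle:
19 → 38 → 21 → 42 → 29 → 3 → 6 → 12 → 24 → 48 → 41

41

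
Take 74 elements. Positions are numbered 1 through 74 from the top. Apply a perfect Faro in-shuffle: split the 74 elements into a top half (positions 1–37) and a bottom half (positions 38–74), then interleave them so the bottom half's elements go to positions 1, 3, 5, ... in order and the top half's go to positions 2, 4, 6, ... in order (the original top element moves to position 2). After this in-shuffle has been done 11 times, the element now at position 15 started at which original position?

Work backwards from position 15, undoing one in-shuffle at a time:
15 ← 45 ← 60 ← 30 ← 15 ← 45 ← 60 ← 30 ← 15 ← 45 ← 60 ← 30
So the element now at position 15 started at position 30.

30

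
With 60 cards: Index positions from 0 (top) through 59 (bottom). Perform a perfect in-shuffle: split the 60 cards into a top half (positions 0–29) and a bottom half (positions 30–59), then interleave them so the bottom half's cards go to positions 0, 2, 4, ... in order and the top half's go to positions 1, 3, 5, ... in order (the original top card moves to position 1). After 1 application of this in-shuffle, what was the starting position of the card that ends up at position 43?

21

Work backwards from position 43, undoing one in-shuffle at a time:
43 ← 21
So the card now at position 43 started at position 21.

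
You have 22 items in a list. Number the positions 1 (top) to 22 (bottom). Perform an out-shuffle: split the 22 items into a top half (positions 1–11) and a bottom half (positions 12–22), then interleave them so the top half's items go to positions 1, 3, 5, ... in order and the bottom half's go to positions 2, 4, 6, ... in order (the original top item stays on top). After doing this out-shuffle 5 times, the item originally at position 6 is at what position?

14

Track the item's position through each out-shuffle:
6 → 11 → 21 → 20 → 18 → 14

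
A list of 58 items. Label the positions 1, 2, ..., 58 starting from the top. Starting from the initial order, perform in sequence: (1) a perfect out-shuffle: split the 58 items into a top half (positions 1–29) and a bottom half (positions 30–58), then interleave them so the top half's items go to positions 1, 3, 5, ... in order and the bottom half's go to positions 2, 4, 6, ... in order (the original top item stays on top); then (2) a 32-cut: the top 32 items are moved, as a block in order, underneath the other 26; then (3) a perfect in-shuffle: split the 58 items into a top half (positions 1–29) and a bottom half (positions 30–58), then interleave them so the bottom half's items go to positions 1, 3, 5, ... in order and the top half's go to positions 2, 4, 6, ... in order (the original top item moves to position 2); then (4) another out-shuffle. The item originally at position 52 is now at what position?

55

Track the item from position 52 forward through each operation:
  after op 1 (out-shuffle): 52 → 46
  after op 2 (cut 32): 46 → 14
  after op 3 (in-shuffle): 14 → 28
  after op 4 (out-shuffle): 28 → 55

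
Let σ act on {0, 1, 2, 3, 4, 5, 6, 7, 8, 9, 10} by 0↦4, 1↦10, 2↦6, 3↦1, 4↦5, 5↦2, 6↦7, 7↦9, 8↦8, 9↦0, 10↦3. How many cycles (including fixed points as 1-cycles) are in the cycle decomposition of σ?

Cycle decomposition: (0 4 5 2 6 7 9) (1 10 3) (8).
3 cycles.

3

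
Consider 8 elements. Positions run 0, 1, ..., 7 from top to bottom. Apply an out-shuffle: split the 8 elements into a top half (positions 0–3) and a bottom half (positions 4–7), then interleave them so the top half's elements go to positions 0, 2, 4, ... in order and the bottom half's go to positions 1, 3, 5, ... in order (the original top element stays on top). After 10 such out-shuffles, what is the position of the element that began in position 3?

6

Track the element's position through each out-shuffle:
3 → 6 → 5 → 3 → 6 → 5 → 3 → 6 → 5 → 3 → 6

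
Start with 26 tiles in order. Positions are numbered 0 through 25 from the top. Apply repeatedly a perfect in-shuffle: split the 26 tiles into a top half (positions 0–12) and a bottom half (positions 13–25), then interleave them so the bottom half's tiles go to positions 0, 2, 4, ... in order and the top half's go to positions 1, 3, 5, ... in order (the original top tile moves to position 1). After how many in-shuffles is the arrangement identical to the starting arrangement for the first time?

18

The in-shuffle permutes the 26 positions with cycle lengths [2, 6, 18].
Every tile is home exactly when every cycle has completed a whole number of laps, i.e. after lcm(2, 6, 18) = 18 in-shuffles.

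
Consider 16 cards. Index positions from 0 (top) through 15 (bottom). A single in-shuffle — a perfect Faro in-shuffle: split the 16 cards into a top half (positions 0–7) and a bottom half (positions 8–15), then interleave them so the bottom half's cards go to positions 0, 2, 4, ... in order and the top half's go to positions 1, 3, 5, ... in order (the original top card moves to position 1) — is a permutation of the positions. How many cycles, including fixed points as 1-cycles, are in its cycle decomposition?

Trace each unvisited position around until it returns:
(0 1 3 7 15 14 12 8) (2 5 11 6 13 10 4 9)
2 cycles in total.

2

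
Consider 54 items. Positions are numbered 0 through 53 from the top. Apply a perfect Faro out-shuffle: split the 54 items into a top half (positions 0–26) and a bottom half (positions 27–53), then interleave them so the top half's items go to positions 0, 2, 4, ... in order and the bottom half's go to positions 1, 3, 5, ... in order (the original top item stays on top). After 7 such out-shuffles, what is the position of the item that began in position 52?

31

Track the item's position through each out-shuffle:
52 → 51 → 49 → 45 → 37 → 21 → 42 → 31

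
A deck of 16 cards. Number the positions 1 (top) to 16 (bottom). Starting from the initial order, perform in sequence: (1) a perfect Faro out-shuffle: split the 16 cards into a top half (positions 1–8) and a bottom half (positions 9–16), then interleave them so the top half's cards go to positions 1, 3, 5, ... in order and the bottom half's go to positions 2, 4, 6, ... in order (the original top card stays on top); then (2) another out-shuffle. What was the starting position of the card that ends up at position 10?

Undo the operations in reverse order, starting from position 10:
  undo op 2 (out-shuffle, from bottom half): 10 ← 13
  undo op 1 (out-shuffle, from top half): 13 ← 7
So the card at position 10 came from original position 7.

7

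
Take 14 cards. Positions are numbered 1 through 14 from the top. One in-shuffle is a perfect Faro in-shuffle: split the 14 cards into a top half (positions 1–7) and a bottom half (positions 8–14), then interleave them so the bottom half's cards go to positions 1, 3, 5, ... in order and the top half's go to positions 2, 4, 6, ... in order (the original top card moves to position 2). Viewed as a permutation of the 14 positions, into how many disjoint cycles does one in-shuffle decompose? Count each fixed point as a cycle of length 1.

4

Trace each unvisited position around until it returns:
(1 2 4 8) (3 6 12 9) (5 10) (7 14 13 11)
4 cycles in total.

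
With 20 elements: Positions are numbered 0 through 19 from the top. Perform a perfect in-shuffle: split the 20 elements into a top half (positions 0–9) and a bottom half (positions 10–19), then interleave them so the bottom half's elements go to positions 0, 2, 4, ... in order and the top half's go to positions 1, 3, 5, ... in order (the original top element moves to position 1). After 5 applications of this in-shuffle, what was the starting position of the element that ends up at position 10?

Work backwards from position 10, undoing one in-shuffle at a time:
10 ← 15 ← 7 ← 3 ← 1 ← 0
So the element now at position 10 started at position 0.

0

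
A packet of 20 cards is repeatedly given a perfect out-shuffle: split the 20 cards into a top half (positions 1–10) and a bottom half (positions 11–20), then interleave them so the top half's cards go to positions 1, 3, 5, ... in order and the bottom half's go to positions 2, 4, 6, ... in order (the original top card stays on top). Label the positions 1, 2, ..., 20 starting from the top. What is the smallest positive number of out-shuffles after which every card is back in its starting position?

The out-shuffle permutes the 20 positions with cycle lengths [1, 1, 18].
Every card is home exactly when every cycle has completed a whole number of laps, i.e. after lcm(1, 18) = 18 out-shuffles.

18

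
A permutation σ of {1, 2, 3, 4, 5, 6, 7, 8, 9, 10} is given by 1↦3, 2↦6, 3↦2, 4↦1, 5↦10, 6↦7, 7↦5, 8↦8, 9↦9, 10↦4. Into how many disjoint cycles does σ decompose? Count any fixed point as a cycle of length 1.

3

Cycle decomposition: (1 3 2 6 7 5 10 4) (8) (9).
3 cycles.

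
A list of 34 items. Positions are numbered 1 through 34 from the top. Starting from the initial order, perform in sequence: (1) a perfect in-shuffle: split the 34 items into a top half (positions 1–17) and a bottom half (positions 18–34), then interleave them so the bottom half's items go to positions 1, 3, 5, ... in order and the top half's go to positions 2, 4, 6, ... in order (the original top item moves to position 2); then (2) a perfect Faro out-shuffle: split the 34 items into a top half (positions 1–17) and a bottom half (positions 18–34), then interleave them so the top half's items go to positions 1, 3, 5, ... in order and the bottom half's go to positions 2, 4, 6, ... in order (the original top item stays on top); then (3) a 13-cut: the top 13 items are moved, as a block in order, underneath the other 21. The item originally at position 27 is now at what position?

25

Track the item from position 27 forward through each operation:
  after op 1 (in-shuffle): 27 → 19
  after op 2 (out-shuffle): 19 → 4
  after op 3 (cut 13): 4 → 25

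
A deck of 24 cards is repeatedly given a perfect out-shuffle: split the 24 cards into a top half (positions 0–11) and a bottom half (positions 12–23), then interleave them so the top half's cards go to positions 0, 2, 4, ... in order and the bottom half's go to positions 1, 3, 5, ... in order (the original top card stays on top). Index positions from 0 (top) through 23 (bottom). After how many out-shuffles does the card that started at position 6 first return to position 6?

11

Follow position 6 under repeated out-shuffles:
6 → 12 → 1 → 2 → 4 → 8 → 16 → 9 → 18 → 13 → 3 → 6
It first returns after 11 out-shuffles.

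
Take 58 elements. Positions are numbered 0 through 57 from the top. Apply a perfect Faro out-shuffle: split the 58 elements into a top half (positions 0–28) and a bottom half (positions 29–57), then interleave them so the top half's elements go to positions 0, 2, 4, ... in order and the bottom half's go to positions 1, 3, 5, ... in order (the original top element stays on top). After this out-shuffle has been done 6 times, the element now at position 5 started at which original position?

Work backwards from position 5, undoing one out-shuffle at a time:
5 ← 31 ← 44 ← 22 ← 11 ← 34 ← 17
So the element now at position 5 started at position 17.

17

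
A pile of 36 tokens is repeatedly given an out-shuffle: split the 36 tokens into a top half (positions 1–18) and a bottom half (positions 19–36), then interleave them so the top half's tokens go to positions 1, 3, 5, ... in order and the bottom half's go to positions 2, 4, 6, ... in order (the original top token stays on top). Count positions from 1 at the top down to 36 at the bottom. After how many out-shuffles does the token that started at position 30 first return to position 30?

Follow position 30 under repeated out-shuffles:
30 → 24 → 12 → 23 → 10 → 19 → 2 → 3 → 5 → 9 → 17 → 33 → 30
It first returns after 12 out-shuffles.

12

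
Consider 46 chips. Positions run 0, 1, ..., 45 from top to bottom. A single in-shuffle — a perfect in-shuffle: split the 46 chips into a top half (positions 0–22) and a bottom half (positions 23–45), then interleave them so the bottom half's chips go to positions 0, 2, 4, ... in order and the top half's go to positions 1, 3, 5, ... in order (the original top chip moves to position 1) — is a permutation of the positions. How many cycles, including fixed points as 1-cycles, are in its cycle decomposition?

2

Trace each unvisited position around until it returns:
(0 1 3 7 15 31 ... len 23) (4 9 19 39 32 18 ... len 23)
2 cycles in total.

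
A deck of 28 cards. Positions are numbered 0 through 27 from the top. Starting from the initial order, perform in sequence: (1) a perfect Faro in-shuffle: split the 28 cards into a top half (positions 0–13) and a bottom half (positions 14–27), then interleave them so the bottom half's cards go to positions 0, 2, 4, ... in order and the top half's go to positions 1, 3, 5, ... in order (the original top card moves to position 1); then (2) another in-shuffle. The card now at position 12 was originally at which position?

24

Undo the operations in reverse order, starting from position 12:
  undo op 2 (in-shuffle, from bottom half): 12 ← 20
  undo op 1 (in-shuffle, from bottom half): 20 ← 24
So the card at position 12 came from original position 24.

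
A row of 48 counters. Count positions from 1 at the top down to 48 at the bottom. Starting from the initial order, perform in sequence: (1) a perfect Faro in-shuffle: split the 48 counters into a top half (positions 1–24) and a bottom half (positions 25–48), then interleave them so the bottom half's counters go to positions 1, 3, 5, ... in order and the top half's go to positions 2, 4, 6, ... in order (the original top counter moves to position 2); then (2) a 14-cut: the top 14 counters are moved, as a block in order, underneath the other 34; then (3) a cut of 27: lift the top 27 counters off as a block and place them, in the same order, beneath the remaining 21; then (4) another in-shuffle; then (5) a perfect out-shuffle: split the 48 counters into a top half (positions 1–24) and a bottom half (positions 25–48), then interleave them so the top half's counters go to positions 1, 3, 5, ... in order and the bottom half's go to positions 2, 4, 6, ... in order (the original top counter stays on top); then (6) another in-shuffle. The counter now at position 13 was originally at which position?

25

Undo the operations in reverse order, starting from position 13:
  undo op 6 (in-shuffle, from bottom half): 13 ← 31
  undo op 5 (out-shuffle, from top half): 31 ← 16
  undo op 4 (in-shuffle, from top half): 16 ← 8
  undo op 3 (cut 27): 8 ← 35
  undo op 2 (cut 14): 35 ← 1
  undo op 1 (in-shuffle, from bottom half): 1 ← 25
So the counter at position 13 came from original position 25.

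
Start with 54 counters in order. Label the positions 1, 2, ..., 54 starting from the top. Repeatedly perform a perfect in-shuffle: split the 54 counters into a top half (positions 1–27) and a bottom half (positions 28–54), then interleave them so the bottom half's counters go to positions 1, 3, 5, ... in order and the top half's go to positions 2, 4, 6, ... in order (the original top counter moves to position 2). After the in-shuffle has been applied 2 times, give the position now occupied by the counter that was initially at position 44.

11

Track the counter's position through each in-shuffle:
44 → 33 → 11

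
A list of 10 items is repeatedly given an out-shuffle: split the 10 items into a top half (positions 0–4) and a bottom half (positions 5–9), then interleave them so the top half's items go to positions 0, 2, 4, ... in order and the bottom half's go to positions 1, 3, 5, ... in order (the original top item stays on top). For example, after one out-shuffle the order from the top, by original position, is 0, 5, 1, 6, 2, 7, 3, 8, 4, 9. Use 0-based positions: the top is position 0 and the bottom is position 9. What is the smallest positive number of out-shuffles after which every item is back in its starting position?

6

The out-shuffle permutes the 10 positions with cycle lengths [1, 1, 2, 6].
Every item is home exactly when every cycle has completed a whole number of laps, i.e. after lcm(1, 2, 6) = 6 out-shuffles.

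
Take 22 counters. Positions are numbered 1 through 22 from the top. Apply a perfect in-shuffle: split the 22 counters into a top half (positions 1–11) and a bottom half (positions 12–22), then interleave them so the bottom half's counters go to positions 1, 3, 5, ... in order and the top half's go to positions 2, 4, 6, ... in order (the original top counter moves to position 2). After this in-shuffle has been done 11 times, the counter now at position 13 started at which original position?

Work backwards from position 13, undoing one in-shuffle at a time:
13 ← 18 ← 9 ← 16 ← 8 ← 4 ← 2 ← 1 ← 12 ← 6 ← 3 ← 13
So the counter now at position 13 started at position 13.

13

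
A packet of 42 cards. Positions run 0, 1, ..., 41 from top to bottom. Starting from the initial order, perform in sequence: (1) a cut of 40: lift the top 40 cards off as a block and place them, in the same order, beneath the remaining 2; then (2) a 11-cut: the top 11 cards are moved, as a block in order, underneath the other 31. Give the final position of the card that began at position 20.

Track the card from position 20 forward through each operation:
  after op 1 (cut 40): 20 → 22
  after op 2 (cut 11): 22 → 11

11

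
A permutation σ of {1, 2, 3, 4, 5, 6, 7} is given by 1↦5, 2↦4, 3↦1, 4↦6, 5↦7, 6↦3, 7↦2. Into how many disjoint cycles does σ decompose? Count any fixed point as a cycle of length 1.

Cycle decomposition: (1 5 7 2 4 6 3).
1 cycle.

1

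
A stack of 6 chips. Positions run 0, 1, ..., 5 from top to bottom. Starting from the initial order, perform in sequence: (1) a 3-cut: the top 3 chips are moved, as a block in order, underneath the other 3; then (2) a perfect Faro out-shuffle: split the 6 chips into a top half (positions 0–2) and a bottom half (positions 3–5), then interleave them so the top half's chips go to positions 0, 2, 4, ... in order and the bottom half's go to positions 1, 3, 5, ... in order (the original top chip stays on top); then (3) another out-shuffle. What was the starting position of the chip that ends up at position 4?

4

Undo the operations in reverse order, starting from position 4:
  undo op 3 (out-shuffle, from top half): 4 ← 2
  undo op 2 (out-shuffle, from top half): 2 ← 1
  undo op 1 (cut 3): 1 ← 4
So the chip at position 4 came from original position 4.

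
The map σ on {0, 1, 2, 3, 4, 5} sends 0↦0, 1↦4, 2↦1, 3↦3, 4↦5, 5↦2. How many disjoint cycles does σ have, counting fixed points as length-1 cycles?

Cycle decomposition: (0) (1 4 5 2) (3).
3 cycles.

3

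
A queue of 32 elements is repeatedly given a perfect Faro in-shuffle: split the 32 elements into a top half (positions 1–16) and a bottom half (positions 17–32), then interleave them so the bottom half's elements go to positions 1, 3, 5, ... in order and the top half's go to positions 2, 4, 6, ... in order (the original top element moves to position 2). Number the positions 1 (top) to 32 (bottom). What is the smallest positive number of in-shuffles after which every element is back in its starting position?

10

The in-shuffle permutes the 32 positions with cycle lengths [2, 10, 10, 10].
Every element is home exactly when every cycle has completed a whole number of laps, i.e. after lcm(2, 10) = 10 in-shuffles.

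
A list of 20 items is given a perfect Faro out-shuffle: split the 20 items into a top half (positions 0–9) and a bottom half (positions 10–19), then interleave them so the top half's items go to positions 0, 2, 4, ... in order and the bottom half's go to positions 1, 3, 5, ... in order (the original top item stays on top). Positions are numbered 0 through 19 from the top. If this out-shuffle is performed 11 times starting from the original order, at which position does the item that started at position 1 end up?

15

Track the item's position through each out-shuffle:
1 → 2 → 4 → 8 → 16 → 13 → 7 → 14 → 9 → 18 → 17 → 15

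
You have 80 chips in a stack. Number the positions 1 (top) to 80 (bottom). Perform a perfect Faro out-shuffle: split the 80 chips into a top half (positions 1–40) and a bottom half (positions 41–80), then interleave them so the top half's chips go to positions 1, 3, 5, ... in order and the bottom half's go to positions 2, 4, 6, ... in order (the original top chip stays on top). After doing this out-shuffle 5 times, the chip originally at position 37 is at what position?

47

Track the chip's position through each out-shuffle:
37 → 73 → 66 → 52 → 24 → 47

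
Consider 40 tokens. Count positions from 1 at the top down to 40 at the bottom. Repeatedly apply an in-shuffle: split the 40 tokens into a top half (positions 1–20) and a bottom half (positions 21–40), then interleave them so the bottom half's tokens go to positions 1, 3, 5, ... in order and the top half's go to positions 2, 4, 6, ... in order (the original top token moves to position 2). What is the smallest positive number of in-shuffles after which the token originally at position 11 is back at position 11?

20

Follow position 11 under repeated in-shuffles:
11 → 22 → 3 → 6 → 12 → 24 → 7 → 14 → 28 → 15 → 30 → 19 → 38 → 35 → 29 → 17 → 34 → 27 → 13 → 26 → 11
It first returns after 20 in-shuffles.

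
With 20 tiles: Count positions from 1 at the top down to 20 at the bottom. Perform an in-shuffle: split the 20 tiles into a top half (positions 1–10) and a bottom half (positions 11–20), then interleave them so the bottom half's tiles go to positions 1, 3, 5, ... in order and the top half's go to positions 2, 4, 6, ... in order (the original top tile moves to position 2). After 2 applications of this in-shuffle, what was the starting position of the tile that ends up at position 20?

Work backwards from position 20, undoing one in-shuffle at a time:
20 ← 10 ← 5
So the tile now at position 20 started at position 5.

5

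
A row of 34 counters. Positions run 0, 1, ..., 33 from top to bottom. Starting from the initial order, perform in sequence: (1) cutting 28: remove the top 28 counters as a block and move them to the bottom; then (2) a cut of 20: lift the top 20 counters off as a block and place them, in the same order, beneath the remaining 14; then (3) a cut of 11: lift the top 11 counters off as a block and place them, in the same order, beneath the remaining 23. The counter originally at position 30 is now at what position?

5

Track the counter from position 30 forward through each operation:
  after op 1 (cut 28): 30 → 2
  after op 2 (cut 20): 2 → 16
  after op 3 (cut 11): 16 → 5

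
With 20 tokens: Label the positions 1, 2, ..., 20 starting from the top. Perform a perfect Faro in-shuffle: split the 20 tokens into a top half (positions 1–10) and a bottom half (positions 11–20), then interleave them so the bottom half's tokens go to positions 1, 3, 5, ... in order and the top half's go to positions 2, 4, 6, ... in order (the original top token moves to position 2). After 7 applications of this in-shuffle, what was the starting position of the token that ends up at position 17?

19

Work backwards from position 17, undoing one in-shuffle at a time:
17 ← 19 ← 20 ← 10 ← 5 ← 13 ← 17 ← 19
So the token now at position 17 started at position 19.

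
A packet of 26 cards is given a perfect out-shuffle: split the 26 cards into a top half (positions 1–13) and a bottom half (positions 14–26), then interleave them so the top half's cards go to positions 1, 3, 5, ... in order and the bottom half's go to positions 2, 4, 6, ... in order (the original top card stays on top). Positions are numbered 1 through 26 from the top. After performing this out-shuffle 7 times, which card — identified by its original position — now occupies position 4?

2

Work backwards from position 4, undoing one out-shuffle at a time:
4 ← 15 ← 8 ← 17 ← 9 ← 5 ← 3 ← 2
So the card now at position 4 started at position 2.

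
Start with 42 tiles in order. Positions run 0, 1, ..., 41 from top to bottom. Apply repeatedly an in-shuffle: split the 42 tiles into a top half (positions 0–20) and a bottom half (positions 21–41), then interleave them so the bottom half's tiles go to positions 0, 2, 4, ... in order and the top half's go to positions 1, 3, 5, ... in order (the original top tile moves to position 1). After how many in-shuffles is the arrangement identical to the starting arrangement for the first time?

The in-shuffle permutes the 42 positions with cycle lengths [14, 14, 14].
Every tile is home exactly when every cycle has completed a whole number of laps, i.e. after lcm(14) = 14 in-shuffles.

14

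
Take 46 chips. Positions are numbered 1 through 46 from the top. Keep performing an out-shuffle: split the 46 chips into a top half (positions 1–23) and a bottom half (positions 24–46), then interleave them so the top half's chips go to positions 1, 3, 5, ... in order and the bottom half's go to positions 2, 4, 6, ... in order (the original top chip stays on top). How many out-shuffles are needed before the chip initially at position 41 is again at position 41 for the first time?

6

Follow position 41 under repeated out-shuffles:
41 → 36 → 26 → 6 → 11 → 21 → 41
It first returns after 6 out-shuffles.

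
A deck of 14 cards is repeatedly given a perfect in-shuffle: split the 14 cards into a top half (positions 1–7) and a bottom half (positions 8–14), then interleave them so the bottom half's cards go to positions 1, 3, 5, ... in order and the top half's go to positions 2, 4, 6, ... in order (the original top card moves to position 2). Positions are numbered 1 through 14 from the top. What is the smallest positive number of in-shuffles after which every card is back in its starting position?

4

The in-shuffle permutes the 14 positions with cycle lengths [2, 4, 4, 4].
Every card is home exactly when every cycle has completed a whole number of laps, i.e. after lcm(2, 4) = 4 in-shuffles.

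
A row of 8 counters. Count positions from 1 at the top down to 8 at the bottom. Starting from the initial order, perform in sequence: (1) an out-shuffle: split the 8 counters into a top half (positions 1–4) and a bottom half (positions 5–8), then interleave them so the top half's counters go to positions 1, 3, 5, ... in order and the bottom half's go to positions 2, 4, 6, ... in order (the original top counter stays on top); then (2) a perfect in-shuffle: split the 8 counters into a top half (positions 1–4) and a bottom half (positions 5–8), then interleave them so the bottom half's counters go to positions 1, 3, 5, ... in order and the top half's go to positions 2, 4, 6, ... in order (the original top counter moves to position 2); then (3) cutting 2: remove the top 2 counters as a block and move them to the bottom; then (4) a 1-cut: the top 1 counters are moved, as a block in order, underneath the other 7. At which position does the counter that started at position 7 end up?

Track the counter from position 7 forward through each operation:
  after op 1 (out-shuffle): 7 → 6
  after op 2 (in-shuffle): 6 → 3
  after op 3 (cut 2): 3 → 1
  after op 4 (cut 1): 1 → 8

8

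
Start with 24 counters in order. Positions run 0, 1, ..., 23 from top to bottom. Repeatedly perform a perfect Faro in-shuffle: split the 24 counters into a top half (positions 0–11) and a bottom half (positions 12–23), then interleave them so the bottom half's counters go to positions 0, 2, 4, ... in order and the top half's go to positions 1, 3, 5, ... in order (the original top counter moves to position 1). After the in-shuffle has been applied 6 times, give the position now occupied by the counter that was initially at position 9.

14

Track the counter's position through each in-shuffle:
9 → 19 → 14 → 4 → 9 → 19 → 14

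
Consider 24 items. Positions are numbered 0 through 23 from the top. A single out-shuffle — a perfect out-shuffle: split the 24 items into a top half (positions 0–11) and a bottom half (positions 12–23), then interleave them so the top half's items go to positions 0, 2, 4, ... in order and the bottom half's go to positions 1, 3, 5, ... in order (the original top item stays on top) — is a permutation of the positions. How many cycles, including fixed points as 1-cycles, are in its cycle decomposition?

Trace each unvisited position around until it returns:
(0) (1 2 4 8 16 9 ... len 11) (5 10 20 17 11 22 ... len 11) (23)
4 cycles in total.

4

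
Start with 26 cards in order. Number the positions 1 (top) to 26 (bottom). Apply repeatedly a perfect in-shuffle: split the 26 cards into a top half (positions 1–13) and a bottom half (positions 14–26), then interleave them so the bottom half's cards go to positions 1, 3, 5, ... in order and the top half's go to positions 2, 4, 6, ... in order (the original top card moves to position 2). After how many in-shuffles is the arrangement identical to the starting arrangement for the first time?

18

The in-shuffle permutes the 26 positions with cycle lengths [2, 6, 18].
Every card is home exactly when every cycle has completed a whole number of laps, i.e. after lcm(2, 6, 18) = 18 in-shuffles.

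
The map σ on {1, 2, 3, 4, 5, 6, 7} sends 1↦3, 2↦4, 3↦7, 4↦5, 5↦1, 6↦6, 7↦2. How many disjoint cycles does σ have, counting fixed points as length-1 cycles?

2

Cycle decomposition: (1 3 7 2 4 5) (6).
2 cycles.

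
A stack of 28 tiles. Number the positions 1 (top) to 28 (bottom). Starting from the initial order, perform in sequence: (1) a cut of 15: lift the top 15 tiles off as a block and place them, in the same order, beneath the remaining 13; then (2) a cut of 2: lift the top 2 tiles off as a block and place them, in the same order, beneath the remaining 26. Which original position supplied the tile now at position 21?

10

Undo the operations in reverse order, starting from position 21:
  undo op 2 (cut 2): 21 ← 23
  undo op 1 (cut 15): 23 ← 10
So the tile at position 21 came from original position 10.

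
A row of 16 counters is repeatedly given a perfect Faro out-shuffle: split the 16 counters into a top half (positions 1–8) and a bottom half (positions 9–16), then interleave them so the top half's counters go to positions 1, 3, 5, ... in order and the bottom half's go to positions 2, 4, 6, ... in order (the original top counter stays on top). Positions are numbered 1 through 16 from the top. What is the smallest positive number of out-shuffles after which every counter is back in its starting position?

The out-shuffle permutes the 16 positions with cycle lengths [1, 1, 2, 4, 4, 4].
Every counter is home exactly when every cycle has completed a whole number of laps, i.e. after lcm(1, 2, 4) = 4 out-shuffles.

4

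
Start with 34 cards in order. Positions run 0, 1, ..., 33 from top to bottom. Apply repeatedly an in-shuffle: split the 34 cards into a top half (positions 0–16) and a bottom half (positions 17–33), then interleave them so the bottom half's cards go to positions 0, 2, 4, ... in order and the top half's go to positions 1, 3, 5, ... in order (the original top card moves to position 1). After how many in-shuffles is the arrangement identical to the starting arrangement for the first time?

12

The in-shuffle permutes the 34 positions with cycle lengths [3, 3, 4, 12, 12].
Every card is home exactly when every cycle has completed a whole number of laps, i.e. after lcm(3, 4, 12) = 12 in-shuffles.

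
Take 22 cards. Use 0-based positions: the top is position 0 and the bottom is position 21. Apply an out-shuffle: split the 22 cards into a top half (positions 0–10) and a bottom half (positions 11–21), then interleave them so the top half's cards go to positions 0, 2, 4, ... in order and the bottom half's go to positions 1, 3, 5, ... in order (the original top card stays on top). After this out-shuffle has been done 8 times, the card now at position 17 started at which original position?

20

Work backwards from position 17, undoing one out-shuffle at a time:
17 ← 19 ← 20 ← 10 ← 5 ← 13 ← 17 ← 19 ← 20
So the card now at position 17 started at position 20.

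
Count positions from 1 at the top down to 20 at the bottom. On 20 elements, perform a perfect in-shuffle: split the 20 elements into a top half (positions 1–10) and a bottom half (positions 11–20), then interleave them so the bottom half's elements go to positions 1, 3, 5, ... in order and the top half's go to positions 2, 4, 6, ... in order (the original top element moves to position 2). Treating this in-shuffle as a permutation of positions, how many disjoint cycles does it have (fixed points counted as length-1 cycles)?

Trace each unvisited position around until it returns:
(1 2 4 8 16 11) (3 6 12) (5 10 20 19 17 13) (7 14) (9 18 15)
5 cycles in total.

5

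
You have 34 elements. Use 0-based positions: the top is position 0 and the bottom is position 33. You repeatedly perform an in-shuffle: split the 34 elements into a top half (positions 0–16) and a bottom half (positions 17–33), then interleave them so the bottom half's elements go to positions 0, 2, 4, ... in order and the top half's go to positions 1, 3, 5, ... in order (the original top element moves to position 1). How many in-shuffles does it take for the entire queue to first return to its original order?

12

The in-shuffle permutes the 34 positions with cycle lengths [3, 3, 4, 12, 12].
Every element is home exactly when every cycle has completed a whole number of laps, i.e. after lcm(3, 4, 12) = 12 in-shuffles.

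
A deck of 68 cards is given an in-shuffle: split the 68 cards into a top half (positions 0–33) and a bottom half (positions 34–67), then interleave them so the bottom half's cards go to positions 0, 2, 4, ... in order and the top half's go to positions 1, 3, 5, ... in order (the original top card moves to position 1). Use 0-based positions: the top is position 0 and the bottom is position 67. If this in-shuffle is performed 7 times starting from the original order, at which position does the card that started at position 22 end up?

Track the card's position through each in-shuffle:
22 → 45 → 22 → 45 → 22 → 45 → 22 → 45

45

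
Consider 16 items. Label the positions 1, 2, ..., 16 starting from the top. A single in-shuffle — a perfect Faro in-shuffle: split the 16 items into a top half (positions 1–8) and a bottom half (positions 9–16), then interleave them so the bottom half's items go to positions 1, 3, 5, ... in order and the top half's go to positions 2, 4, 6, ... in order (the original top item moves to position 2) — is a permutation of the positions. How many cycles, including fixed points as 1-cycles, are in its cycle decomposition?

2

Trace each unvisited position around until it returns:
(1 2 4 8 16 15 13 9) (3 6 12 7 14 11 5 10)
2 cycles in total.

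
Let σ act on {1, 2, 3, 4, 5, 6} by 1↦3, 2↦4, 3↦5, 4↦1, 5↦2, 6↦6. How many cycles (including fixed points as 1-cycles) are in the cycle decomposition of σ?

2

Cycle decomposition: (1 3 5 2 4) (6).
2 cycles.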